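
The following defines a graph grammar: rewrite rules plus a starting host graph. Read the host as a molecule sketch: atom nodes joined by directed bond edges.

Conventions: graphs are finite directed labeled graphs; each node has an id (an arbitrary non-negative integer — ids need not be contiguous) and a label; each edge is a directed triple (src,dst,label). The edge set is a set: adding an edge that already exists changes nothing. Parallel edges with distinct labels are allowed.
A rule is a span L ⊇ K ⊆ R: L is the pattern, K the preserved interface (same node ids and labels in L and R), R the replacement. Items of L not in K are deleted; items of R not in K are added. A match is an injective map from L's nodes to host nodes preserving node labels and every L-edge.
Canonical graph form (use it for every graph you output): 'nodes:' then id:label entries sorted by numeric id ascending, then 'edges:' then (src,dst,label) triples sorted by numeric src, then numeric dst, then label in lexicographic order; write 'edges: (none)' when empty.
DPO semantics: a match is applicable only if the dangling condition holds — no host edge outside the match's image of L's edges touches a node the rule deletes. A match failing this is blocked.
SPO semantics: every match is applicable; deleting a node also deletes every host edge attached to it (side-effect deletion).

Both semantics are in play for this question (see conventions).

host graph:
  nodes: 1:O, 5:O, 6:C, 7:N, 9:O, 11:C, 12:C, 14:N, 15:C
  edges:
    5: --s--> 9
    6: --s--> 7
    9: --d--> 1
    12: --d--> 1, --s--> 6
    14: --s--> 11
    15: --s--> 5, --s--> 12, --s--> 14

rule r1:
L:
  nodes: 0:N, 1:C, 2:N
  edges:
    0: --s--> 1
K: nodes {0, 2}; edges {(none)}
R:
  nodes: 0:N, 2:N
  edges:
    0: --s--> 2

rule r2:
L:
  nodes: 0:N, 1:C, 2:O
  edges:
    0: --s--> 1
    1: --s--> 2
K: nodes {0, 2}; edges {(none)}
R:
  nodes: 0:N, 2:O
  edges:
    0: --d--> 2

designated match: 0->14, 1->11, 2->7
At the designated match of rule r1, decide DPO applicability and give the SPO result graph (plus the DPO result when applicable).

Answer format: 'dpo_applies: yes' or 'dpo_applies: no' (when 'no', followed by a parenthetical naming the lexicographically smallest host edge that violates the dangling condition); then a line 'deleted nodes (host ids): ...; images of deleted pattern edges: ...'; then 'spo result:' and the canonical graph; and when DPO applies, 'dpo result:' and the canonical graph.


dpo_applies: yes
deleted nodes (host ids): 11; images of deleted pattern edges: (14,11,s)
spo result:
nodes: 1:O, 5:O, 6:C, 7:N, 9:O, 12:C, 14:N, 15:C
edges: (5,9,s); (6,7,s); (9,1,d); (12,1,d); (12,6,s); (14,7,s); (15,5,s); (15,12,s); (15,14,s)
dpo result:
nodes: 1:O, 5:O, 6:C, 7:N, 9:O, 12:C, 14:N, 15:C
edges: (5,9,s); (6,7,s); (9,1,d); (12,1,d); (12,6,s); (14,7,s); (15,5,s); (15,12,s); (15,14,s)


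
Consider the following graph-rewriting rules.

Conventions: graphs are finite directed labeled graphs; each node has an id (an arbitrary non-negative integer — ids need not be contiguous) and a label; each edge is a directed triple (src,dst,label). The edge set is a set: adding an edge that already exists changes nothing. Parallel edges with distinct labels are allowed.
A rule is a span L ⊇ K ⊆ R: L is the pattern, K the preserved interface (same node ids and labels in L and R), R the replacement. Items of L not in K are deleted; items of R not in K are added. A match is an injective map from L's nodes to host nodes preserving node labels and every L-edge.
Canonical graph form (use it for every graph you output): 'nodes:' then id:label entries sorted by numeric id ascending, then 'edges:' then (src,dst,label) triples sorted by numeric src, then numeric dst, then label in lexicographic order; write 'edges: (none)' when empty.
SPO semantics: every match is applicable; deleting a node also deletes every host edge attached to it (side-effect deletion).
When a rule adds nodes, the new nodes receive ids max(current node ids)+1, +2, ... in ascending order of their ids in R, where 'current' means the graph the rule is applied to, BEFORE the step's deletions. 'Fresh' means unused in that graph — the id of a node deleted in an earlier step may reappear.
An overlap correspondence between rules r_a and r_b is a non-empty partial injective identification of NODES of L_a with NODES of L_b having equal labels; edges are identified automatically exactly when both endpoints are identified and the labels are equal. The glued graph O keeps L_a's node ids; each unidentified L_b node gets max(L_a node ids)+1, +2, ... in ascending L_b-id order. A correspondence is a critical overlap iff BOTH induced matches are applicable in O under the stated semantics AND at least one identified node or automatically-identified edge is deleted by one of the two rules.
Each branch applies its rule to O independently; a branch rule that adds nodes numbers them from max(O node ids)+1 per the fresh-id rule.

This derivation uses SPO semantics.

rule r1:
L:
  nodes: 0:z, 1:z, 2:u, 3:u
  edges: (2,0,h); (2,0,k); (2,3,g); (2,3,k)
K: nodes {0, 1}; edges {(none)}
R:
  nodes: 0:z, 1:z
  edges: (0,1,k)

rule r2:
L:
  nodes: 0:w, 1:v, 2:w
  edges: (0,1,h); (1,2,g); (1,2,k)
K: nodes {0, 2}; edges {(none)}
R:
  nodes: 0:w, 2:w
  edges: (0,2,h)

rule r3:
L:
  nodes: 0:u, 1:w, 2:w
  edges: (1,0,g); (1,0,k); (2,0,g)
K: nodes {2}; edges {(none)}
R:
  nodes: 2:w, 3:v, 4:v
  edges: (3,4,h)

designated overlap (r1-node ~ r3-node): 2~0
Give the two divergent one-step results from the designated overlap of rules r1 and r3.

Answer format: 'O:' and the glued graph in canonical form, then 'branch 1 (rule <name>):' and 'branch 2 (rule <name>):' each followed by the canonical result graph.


O:
nodes: 0:z, 1:z, 2:u, 3:u, 4:w, 5:w
edges: (2,0,h); (2,0,k); (2,3,g); (2,3,k); (4,2,g); (4,2,k); (5,2,g)
branch 1 (rule r1):
nodes: 0:z, 1:z, 4:w, 5:w
edges: (0,1,k)
branch 2 (rule r3):
nodes: 0:z, 1:z, 3:u, 5:w, 6:v, 7:v
edges: (6,7,h)


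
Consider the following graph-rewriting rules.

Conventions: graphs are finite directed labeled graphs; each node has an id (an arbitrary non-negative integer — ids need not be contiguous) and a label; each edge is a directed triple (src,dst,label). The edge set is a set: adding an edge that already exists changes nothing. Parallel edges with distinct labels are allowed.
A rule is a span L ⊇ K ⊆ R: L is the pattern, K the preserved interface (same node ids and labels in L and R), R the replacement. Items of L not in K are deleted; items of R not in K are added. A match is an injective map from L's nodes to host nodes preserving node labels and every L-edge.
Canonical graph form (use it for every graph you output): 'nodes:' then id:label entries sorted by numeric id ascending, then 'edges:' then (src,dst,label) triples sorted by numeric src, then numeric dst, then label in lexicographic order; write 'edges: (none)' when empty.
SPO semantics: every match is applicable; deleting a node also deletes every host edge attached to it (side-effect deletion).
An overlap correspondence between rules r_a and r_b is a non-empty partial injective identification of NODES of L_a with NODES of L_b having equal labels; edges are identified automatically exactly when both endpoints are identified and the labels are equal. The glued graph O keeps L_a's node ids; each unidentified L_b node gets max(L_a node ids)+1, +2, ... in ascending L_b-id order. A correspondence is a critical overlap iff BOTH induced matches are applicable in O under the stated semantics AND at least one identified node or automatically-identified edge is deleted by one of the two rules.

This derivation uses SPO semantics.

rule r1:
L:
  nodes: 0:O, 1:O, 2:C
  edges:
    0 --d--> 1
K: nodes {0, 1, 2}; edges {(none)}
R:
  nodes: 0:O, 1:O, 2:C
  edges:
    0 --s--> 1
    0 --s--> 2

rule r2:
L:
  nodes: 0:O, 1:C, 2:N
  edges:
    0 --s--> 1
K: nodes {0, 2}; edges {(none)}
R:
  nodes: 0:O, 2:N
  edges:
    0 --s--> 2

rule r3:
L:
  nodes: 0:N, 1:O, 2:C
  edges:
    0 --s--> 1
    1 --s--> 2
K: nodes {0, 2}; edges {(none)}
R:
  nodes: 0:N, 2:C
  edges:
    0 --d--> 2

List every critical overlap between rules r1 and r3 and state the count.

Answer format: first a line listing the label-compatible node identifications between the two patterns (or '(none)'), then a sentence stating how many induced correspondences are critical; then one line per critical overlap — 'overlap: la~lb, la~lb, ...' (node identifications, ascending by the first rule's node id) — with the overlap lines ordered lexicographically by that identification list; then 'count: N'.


label-compatible node identifications between L(r1) and L(r3): 0~1, 1~1, 2~2
4 of the induced correspondences are critical overlaps of r1 and r3.
overlap: 0~1
overlap: 0~1, 2~2
overlap: 1~1
overlap: 1~1, 2~2
count: 4


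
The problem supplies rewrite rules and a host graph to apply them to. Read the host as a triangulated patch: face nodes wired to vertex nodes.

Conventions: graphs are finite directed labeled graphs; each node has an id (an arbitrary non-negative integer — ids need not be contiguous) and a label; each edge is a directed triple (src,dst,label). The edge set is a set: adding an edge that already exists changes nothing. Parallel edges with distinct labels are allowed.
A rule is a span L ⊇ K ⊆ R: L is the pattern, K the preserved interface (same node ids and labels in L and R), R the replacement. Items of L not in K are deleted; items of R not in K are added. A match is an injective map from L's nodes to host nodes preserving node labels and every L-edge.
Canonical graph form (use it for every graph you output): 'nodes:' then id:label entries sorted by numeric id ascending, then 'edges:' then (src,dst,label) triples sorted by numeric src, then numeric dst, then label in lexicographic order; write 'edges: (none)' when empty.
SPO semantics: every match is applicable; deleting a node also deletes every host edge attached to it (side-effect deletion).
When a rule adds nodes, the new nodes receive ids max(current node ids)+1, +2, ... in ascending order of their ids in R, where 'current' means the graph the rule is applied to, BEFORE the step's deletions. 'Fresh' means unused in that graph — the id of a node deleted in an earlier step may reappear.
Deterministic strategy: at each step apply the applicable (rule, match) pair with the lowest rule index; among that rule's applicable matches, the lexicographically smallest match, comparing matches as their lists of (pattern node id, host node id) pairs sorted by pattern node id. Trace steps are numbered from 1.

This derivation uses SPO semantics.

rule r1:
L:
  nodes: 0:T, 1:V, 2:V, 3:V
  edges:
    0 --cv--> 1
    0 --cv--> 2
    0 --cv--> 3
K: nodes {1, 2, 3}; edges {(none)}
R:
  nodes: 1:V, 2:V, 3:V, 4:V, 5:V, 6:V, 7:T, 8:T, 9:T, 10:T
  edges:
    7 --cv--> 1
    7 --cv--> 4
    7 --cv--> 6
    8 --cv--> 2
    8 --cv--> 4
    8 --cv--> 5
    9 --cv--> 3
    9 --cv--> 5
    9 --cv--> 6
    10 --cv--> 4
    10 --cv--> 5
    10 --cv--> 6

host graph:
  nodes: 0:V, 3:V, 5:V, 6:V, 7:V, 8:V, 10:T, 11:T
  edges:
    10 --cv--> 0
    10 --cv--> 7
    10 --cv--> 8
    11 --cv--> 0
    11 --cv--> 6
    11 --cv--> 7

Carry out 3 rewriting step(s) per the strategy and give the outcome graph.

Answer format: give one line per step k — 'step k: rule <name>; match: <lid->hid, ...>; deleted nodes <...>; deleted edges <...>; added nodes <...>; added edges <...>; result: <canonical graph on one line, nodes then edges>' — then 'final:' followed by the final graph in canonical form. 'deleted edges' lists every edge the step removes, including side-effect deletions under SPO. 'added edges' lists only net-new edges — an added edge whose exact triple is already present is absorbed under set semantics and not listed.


step 1: rule r1; match: 0->10, 1->0, 2->7, 3->8; deleted nodes 10; deleted edges (10,0,cv); (10,7,cv); (10,8,cv); added nodes 12, 13, 14, 15, 16, 17, 18; added edges (15,0,cv); (15,12,cv); (15,14,cv); (16,7,cv); (16,12,cv); (16,13,cv); (17,8,cv); (17,13,cv); (17,14,cv); (18,12,cv); (18,13,cv); (18,14,cv); result: nodes: 0:V, 3:V, 5:V, 6:V, 7:V, 8:V, 11:T, 12:V, 13:V, 14:V, 15:T, 16:T, 17:T, 18:T edges: (11,0,cv); (11,6,cv); (11,7,cv); (15,0,cv); (15,12,cv); (15,14,cv); (16,7,cv); (16,12,cv); (16,13,cv); (17,8,cv); (17,13,cv); (17,14,cv); (18,12,cv); (18,13,cv); (18,14,cv)
step 2: rule r1; match: 0->11, 1->0, 2->6, 3->7; deleted nodes 11; deleted edges (11,0,cv); (11,6,cv); (11,7,cv); added nodes 19, 20, 21, 22, 23, 24, 25; added edges (22,0,cv); (22,19,cv); (22,21,cv); (23,6,cv); (23,19,cv); (23,20,cv); (24,7,cv); (24,20,cv); (24,21,cv); (25,19,cv); (25,20,cv); (25,21,cv); result: nodes: 0:V, 3:V, 5:V, 6:V, 7:V, 8:V, 12:V, 13:V, 14:V, 15:T, 16:T, 17:T, 18:T, 19:V, 20:V, 21:V, 22:T, 23:T, 24:T, 25:T edges: (15,0,cv); (15,12,cv); (15,14,cv); (16,7,cv); (16,12,cv); (16,13,cv); (17,8,cv); (17,13,cv); (17,14,cv); (18,12,cv); (18,13,cv); (18,14,cv); (22,0,cv); (22,19,cv); (22,21,cv); (23,6,cv); (23,19,cv); (23,20,cv); (24,7,cv); (24,20,cv); (24,21,cv); (25,19,cv); (25,20,cv); (25,21,cv)
step 3: rule r1; match: 0->15, 1->0, 2->12, 3->14; deleted nodes 15; deleted edges (15,0,cv); (15,12,cv); (15,14,cv); added nodes 26, 27, 28, 29, 30, 31, 32; added edges (29,0,cv); (29,26,cv); (29,28,cv); (30,12,cv); (30,26,cv); (30,27,cv); (31,14,cv); (31,27,cv); (31,28,cv); (32,26,cv); (32,27,cv); (32,28,cv); result: nodes: 0:V, 3:V, 5:V, 6:V, 7:V, 8:V, 12:V, 13:V, 14:V, 16:T, 17:T, 18:T, 19:V, 20:V, 21:V, 22:T, 23:T, 24:T, 25:T, 26:V, 27:V, 28:V, 29:T, 30:T, 31:T, 32:T edges: (16,7,cv); (16,12,cv); (16,13,cv); (17,8,cv); (17,13,cv); (17,14,cv); (18,12,cv); (18,13,cv); (18,14,cv); (22,0,cv); (22,19,cv); (22,21,cv); (23,6,cv); (23,19,cv); (23,20,cv); (24,7,cv); (24,20,cv); (24,21,cv); (25,19,cv); (25,20,cv); (25,21,cv); (29,0,cv); (29,26,cv); (29,28,cv); (30,12,cv); (30,26,cv); (30,27,cv); (31,14,cv); (31,27,cv); (31,28,cv); (32,26,cv); (32,27,cv); (32,28,cv)
final:
nodes: 0:V, 3:V, 5:V, 6:V, 7:V, 8:V, 12:V, 13:V, 14:V, 16:T, 17:T, 18:T, 19:V, 20:V, 21:V, 22:T, 23:T, 24:T, 25:T, 26:V, 27:V, 28:V, 29:T, 30:T, 31:T, 32:T
edges: (16,7,cv); (16,12,cv); (16,13,cv); (17,8,cv); (17,13,cv); (17,14,cv); (18,12,cv); (18,13,cv); (18,14,cv); (22,0,cv); (22,19,cv); (22,21,cv); (23,6,cv); (23,19,cv); (23,20,cv); (24,7,cv); (24,20,cv); (24,21,cv); (25,19,cv); (25,20,cv); (25,21,cv); (29,0,cv); (29,26,cv); (29,28,cv); (30,12,cv); (30,26,cv); (30,27,cv); (31,14,cv); (31,27,cv); (31,28,cv); (32,26,cv); (32,27,cv); (32,28,cv)


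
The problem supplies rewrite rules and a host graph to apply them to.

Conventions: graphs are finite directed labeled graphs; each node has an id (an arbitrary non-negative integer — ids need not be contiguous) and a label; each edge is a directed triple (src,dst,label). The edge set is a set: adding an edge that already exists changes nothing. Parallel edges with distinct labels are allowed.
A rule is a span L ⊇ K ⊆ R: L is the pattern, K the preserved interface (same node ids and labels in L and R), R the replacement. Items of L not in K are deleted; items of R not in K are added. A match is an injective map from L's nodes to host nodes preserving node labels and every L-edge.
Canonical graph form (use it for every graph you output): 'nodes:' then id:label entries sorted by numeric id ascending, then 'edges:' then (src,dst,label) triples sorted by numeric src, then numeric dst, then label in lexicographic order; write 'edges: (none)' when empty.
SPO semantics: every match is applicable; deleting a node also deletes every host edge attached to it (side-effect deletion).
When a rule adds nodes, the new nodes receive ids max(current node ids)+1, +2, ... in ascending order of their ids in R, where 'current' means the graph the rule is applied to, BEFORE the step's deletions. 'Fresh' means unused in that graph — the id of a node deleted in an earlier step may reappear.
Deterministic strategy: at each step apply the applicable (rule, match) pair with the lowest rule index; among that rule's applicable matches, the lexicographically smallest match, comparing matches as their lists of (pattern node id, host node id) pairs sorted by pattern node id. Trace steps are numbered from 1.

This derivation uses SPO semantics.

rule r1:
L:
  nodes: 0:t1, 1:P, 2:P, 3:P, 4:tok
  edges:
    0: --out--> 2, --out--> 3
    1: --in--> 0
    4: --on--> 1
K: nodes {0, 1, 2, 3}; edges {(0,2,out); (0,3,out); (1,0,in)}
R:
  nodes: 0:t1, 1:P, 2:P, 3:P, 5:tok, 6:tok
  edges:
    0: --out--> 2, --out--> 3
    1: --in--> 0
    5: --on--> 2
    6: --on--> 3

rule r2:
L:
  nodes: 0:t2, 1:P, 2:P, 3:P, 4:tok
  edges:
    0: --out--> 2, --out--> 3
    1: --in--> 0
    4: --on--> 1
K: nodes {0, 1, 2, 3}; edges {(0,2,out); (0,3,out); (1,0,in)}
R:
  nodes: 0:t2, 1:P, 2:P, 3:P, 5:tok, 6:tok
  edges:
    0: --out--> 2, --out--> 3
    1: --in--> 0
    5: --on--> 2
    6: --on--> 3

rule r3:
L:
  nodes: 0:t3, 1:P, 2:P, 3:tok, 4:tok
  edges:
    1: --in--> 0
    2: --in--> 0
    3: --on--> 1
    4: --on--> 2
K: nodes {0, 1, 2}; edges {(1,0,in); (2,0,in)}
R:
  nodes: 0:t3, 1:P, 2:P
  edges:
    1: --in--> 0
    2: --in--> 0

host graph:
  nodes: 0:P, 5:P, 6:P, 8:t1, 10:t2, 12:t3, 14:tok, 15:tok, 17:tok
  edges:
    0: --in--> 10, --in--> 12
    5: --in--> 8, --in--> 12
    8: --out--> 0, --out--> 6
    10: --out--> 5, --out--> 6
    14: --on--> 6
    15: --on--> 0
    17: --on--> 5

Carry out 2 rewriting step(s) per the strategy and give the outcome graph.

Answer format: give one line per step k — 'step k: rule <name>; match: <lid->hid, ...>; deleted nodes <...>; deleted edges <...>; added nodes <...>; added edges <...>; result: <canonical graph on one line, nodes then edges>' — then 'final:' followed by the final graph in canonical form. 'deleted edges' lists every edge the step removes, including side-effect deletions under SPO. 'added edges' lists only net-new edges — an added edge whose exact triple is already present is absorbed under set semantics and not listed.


step 1: rule r1; match: 0->8, 1->5, 2->0, 3->6, 4->17; deleted nodes 17; deleted edges (17,5,on); added nodes 18, 19; added edges (18,0,on); (19,6,on); result: nodes: 0:P, 5:P, 6:P, 8:t1, 10:t2, 12:t3, 14:tok, 15:tok, 18:tok, 19:tok edges: (0,10,in); (0,12,in); (5,8,in); (5,12,in); (8,0,out); (8,6,out); (10,5,out); (10,6,out); (14,6,on); (15,0,on); (18,0,on); (19,6,on)
step 2: rule r2; match: 0->10, 1->0, 2->5, 3->6, 4->15; deleted nodes 15; deleted edges (15,0,on); added nodes 20, 21; added edges (20,5,on); (21,6,on); result: nodes: 0:P, 5:P, 6:P, 8:t1, 10:t2, 12:t3, 14:tok, 18:tok, 19:tok, 20:tok, 21:tok edges: (0,10,in); (0,12,in); (5,8,in); (5,12,in); (8,0,out); (8,6,out); (10,5,out); (10,6,out); (14,6,on); (18,0,on); (19,6,on); (20,5,on); (21,6,on)
final:
nodes: 0:P, 5:P, 6:P, 8:t1, 10:t2, 12:t3, 14:tok, 18:tok, 19:tok, 20:tok, 21:tok
edges: (0,10,in); (0,12,in); (5,8,in); (5,12,in); (8,0,out); (8,6,out); (10,5,out); (10,6,out); (14,6,on); (18,0,on); (19,6,on); (20,5,on); (21,6,on)


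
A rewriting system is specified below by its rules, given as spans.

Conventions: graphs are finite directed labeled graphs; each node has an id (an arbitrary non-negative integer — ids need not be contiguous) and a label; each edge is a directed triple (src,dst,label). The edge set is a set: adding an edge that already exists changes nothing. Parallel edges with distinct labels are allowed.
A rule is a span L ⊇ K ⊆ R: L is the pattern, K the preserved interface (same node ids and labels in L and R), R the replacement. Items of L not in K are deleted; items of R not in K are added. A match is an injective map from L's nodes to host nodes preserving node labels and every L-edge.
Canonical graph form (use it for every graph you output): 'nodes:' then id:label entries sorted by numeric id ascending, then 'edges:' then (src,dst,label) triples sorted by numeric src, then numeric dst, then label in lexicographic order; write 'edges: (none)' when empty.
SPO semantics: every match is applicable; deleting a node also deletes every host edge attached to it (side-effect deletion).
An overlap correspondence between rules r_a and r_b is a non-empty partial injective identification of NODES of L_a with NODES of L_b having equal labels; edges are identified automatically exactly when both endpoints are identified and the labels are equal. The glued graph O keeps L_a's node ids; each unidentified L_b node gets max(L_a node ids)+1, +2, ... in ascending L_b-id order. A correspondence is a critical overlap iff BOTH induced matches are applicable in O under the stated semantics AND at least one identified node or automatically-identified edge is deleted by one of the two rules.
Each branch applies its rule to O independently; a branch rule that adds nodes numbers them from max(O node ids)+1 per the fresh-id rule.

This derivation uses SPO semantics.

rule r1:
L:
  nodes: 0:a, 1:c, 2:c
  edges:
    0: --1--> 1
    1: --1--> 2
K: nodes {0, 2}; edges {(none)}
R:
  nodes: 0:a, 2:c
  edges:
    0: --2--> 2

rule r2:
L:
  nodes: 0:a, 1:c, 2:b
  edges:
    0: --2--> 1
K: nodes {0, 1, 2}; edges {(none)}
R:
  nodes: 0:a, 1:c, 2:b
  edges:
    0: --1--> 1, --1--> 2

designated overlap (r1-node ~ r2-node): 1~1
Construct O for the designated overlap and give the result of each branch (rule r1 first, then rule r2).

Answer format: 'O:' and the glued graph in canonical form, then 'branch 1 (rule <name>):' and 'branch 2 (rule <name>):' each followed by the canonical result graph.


O:
nodes: 0:a, 1:c, 2:c, 3:a, 4:b
edges: (0,1,1); (1,2,1); (3,1,2)
branch 1 (rule r1):
nodes: 0:a, 2:c, 3:a, 4:b
edges: (0,2,2)
branch 2 (rule r2):
nodes: 0:a, 1:c, 2:c, 3:a, 4:b
edges: (0,1,1); (1,2,1); (3,1,1); (3,4,1)


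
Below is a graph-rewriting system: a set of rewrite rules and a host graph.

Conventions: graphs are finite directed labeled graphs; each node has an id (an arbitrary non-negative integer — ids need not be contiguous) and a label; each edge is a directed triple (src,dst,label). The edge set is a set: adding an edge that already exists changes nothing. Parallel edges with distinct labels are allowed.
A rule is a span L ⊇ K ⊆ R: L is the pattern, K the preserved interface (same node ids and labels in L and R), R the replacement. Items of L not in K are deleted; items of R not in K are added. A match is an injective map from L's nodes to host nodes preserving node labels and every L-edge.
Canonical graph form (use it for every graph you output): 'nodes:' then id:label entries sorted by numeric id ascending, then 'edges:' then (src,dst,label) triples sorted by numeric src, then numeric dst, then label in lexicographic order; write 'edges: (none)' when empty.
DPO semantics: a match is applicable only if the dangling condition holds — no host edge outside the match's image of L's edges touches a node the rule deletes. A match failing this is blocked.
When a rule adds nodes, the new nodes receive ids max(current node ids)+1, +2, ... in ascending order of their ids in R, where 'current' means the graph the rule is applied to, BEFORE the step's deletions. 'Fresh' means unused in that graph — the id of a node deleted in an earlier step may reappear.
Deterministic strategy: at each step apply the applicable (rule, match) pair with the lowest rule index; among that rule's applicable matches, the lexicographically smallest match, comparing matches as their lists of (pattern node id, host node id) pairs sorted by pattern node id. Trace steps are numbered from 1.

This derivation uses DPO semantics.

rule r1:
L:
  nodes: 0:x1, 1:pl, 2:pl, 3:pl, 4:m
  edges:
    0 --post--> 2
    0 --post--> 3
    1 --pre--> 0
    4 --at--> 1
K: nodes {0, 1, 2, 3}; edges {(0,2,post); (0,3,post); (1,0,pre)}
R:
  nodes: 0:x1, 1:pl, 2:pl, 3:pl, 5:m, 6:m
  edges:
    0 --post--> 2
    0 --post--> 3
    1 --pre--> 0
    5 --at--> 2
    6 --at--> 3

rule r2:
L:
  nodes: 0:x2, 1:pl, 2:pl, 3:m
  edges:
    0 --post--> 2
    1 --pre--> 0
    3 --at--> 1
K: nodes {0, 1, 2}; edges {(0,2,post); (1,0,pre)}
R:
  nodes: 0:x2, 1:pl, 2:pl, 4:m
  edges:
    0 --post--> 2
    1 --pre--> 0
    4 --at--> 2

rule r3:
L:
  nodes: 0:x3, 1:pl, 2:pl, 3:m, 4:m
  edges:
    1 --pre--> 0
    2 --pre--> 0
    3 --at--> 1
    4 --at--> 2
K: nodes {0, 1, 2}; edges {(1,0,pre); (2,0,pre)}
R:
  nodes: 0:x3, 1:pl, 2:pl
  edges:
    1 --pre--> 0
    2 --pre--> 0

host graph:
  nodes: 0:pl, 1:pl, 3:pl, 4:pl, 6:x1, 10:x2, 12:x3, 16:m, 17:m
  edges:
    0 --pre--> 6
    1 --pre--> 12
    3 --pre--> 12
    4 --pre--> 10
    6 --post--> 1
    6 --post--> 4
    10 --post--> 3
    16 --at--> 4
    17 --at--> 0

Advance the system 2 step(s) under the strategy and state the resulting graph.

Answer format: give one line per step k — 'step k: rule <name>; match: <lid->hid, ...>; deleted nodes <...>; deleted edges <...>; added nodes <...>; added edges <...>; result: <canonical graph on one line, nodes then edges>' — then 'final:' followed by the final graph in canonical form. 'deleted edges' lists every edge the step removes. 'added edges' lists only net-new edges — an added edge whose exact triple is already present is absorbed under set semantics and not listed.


step 1: rule r1; match: 0->6, 1->0, 2->1, 3->4, 4->17; deleted nodes 17; deleted edges (17,0,at); added nodes 18, 19; added edges (18,1,at); (19,4,at); result: nodes: 0:pl, 1:pl, 3:pl, 4:pl, 6:x1, 10:x2, 12:x3, 16:m, 18:m, 19:m edges: (0,6,pre); (1,12,pre); (3,12,pre); (4,10,pre); (6,1,post); (6,4,post); (10,3,post); (16,4,at); (18,1,at); (19,4,at)
step 2: rule r2; match: 0->10, 1->4, 2->3, 3->16; deleted nodes 16; deleted edges (16,4,at); added nodes 20; added edges (20,3,at); result: nodes: 0:pl, 1:pl, 3:pl, 4:pl, 6:x1, 10:x2, 12:x3, 18:m, 19:m, 20:m edges: (0,6,pre); (1,12,pre); (3,12,pre); (4,10,pre); (6,1,post); (6,4,post); (10,3,post); (18,1,at); (19,4,at); (20,3,at)
final:
nodes: 0:pl, 1:pl, 3:pl, 4:pl, 6:x1, 10:x2, 12:x3, 18:m, 19:m, 20:m
edges: (0,6,pre); (1,12,pre); (3,12,pre); (4,10,pre); (6,1,post); (6,4,post); (10,3,post); (18,1,at); (19,4,at); (20,3,at)


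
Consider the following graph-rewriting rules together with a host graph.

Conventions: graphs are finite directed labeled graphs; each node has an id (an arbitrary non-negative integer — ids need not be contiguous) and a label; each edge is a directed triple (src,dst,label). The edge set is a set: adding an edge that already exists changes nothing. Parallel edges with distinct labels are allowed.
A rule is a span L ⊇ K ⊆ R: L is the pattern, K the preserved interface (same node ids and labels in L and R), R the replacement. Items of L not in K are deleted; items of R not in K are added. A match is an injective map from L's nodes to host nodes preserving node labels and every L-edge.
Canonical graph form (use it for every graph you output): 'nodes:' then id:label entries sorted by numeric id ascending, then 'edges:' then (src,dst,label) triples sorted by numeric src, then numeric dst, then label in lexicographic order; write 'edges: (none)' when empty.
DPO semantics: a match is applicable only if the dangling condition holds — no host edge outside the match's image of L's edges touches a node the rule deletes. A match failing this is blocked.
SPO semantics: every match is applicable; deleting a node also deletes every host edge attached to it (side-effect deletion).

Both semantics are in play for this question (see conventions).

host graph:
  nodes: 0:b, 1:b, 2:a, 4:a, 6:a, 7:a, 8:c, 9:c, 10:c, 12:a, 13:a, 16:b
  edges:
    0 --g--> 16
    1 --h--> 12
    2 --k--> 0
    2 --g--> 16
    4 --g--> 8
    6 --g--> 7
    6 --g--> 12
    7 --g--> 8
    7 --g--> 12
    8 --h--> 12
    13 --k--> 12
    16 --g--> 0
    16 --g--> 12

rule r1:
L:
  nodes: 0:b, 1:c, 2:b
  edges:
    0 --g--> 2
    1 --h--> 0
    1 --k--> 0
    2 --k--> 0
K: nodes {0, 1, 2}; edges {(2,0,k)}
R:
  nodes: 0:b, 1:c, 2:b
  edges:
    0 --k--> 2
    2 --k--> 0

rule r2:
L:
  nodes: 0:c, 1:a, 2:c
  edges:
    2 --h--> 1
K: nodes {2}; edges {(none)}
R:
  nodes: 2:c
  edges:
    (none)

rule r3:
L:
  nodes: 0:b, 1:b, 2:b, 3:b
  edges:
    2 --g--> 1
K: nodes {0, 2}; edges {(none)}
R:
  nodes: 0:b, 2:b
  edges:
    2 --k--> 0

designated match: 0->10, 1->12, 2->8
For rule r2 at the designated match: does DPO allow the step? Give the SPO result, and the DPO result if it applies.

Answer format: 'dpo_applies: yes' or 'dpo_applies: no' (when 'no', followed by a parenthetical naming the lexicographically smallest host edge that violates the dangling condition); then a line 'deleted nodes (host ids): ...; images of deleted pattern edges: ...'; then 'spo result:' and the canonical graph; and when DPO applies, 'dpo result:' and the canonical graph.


dpo_applies: no
(the rule deletes node 12, which keeps host edge (1,12,h) outside the match image — the dangling condition fails, DPO blocks; SPO proceeds and side-deletes such edges)
deleted nodes (host ids): 10, 12; images of deleted pattern edges: (8,12,h)
spo result:
nodes: 0:b, 1:b, 2:a, 4:a, 6:a, 7:a, 8:c, 9:c, 13:a, 16:b
edges: (0,16,g); (2,0,k); (2,16,g); (4,8,g); (6,7,g); (7,8,g); (16,0,g)


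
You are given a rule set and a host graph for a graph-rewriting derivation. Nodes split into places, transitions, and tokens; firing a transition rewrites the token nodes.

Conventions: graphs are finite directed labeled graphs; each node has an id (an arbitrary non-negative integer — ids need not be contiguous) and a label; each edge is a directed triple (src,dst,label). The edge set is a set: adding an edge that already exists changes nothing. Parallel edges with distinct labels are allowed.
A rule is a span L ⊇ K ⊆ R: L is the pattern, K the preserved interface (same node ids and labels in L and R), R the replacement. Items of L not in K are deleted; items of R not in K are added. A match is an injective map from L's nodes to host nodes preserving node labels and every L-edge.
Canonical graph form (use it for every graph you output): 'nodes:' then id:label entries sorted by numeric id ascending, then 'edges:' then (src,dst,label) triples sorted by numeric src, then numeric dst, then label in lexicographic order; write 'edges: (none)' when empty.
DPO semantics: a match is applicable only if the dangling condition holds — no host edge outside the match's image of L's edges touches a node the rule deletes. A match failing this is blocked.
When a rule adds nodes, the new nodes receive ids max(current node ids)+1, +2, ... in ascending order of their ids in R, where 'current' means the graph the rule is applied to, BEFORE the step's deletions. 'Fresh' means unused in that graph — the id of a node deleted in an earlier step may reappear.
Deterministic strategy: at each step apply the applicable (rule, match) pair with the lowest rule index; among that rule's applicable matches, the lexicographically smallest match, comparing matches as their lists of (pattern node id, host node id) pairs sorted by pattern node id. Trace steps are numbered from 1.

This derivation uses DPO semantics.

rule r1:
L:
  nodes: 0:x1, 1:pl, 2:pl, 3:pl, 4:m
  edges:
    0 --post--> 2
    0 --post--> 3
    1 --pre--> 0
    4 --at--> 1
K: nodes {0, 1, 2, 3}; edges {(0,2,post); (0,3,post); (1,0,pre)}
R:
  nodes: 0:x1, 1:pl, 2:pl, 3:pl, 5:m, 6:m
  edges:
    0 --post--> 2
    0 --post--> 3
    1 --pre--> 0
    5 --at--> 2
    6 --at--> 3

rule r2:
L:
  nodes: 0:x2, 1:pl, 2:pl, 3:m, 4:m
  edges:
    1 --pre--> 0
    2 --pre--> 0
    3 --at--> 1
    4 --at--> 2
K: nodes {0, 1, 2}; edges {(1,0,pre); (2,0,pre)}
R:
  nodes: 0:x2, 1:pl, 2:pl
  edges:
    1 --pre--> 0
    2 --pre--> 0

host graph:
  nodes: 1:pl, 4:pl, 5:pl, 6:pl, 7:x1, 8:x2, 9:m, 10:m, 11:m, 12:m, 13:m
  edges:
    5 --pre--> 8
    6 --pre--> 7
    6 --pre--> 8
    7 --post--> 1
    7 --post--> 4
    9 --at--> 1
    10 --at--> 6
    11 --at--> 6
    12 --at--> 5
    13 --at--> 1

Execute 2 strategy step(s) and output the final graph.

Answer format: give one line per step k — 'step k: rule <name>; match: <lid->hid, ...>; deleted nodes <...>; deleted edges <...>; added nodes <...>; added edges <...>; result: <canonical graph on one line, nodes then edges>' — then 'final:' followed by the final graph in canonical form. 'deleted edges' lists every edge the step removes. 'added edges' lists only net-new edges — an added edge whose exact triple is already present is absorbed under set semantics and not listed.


step 1: rule r1; match: 0->7, 1->6, 2->1, 3->4, 4->10; deleted nodes 10; deleted edges (10,6,at); added nodes 14, 15; added edges (14,1,at); (15,4,at); result: nodes: 1:pl, 4:pl, 5:pl, 6:pl, 7:x1, 8:x2, 9:m, 11:m, 12:m, 13:m, 14:m, 15:m edges: (5,8,pre); (6,7,pre); (6,8,pre); (7,1,post); (7,4,post); (9,1,at); (11,6,at); (12,5,at); (13,1,at); (14,1,at); (15,4,at)
step 2: rule r1; match: 0->7, 1->6, 2->1, 3->4, 4->11; deleted nodes 11; deleted edges (11,6,at); added nodes 16, 17; added edges (16,1,at); (17,4,at); result: nodes: 1:pl, 4:pl, 5:pl, 6:pl, 7:x1, 8:x2, 9:m, 12:m, 13:m, 14:m, 15:m, 16:m, 17:m edges: (5,8,pre); (6,7,pre); (6,8,pre); (7,1,post); (7,4,post); (9,1,at); (12,5,at); (13,1,at); (14,1,at); (15,4,at); (16,1,at); (17,4,at)
final:
nodes: 1:pl, 4:pl, 5:pl, 6:pl, 7:x1, 8:x2, 9:m, 12:m, 13:m, 14:m, 15:m, 16:m, 17:m
edges: (5,8,pre); (6,7,pre); (6,8,pre); (7,1,post); (7,4,post); (9,1,at); (12,5,at); (13,1,at); (14,1,at); (15,4,at); (16,1,at); (17,4,at)


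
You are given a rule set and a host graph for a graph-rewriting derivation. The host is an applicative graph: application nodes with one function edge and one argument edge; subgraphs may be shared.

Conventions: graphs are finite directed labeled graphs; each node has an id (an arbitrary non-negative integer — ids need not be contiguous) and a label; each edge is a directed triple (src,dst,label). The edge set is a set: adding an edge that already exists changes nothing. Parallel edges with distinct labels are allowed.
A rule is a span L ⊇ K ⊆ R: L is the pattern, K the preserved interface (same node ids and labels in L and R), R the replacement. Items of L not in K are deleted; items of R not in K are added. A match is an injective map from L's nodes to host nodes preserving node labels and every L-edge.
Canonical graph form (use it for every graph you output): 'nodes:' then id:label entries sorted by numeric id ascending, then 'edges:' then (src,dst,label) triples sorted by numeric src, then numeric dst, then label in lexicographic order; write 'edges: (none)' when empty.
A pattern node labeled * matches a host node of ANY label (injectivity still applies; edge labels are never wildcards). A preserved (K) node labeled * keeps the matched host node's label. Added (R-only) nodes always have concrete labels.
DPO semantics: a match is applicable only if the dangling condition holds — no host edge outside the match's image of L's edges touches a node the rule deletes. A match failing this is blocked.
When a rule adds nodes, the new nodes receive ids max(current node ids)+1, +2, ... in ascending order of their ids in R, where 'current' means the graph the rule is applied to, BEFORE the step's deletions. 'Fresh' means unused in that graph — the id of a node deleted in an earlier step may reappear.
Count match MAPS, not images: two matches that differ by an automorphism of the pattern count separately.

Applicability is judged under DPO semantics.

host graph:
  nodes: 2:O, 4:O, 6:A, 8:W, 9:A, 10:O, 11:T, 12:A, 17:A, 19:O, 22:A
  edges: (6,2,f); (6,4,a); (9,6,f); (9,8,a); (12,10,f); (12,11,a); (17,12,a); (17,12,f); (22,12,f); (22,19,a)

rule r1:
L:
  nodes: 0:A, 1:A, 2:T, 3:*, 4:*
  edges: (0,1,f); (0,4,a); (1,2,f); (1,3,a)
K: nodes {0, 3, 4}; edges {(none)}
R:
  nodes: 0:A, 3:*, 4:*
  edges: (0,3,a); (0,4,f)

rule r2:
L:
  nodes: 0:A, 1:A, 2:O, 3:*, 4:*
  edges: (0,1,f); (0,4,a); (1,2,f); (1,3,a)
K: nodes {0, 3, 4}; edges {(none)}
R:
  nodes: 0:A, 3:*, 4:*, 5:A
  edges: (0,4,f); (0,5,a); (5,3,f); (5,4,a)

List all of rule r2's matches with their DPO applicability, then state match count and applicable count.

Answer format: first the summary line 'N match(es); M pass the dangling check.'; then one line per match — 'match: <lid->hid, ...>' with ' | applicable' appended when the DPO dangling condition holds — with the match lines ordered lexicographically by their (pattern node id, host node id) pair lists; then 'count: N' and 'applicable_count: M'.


2 match(es); 1 pass the dangling check.
match: 0->9, 1->6, 2->2, 3->4, 4->8 | applicable
match: 0->22, 1->12, 2->10, 3->11, 4->19
count: 2
applicable_count: 1


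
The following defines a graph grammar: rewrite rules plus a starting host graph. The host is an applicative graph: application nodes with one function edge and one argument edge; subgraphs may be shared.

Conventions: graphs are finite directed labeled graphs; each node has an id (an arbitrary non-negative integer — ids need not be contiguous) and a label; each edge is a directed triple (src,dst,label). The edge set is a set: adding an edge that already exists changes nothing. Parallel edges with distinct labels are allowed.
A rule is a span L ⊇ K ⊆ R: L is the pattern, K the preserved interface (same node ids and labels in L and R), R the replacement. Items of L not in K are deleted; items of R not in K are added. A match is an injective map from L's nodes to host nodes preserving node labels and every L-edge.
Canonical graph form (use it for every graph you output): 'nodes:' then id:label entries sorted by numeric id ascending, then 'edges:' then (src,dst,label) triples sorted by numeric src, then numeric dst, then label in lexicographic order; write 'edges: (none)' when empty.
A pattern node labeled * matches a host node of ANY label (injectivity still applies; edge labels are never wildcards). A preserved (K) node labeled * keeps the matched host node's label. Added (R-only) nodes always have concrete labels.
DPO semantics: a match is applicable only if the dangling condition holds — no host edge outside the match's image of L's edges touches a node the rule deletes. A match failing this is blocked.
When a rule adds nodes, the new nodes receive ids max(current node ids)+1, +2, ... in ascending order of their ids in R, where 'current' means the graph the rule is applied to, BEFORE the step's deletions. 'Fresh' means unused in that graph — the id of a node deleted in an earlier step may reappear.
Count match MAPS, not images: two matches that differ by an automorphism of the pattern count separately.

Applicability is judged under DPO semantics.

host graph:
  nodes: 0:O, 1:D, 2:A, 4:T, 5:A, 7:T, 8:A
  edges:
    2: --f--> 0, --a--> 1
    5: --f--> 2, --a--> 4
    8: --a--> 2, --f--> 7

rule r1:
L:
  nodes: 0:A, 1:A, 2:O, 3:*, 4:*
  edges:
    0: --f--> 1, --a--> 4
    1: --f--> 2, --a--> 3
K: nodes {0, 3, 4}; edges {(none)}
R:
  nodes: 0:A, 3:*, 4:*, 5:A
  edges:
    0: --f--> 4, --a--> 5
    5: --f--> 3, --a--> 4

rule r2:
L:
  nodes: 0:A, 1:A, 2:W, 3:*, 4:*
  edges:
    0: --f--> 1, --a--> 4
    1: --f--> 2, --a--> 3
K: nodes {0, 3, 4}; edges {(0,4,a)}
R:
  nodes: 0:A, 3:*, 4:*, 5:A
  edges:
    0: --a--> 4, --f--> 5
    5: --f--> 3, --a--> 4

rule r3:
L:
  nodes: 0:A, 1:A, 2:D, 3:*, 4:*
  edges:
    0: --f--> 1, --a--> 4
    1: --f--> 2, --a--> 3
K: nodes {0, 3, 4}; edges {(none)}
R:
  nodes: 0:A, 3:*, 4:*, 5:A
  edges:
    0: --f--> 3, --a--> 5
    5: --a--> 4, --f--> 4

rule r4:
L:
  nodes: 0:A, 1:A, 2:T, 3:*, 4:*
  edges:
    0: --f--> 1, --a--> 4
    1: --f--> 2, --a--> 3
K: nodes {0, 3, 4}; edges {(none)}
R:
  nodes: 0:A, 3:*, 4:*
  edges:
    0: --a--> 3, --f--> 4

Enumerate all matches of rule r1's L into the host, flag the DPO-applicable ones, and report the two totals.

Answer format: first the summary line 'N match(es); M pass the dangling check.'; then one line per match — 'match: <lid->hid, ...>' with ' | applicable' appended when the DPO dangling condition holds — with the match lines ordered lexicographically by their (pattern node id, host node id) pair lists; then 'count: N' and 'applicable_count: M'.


1 match(es); 0 pass the dangling check.
match: 0->5, 1->2, 2->0, 3->1, 4->4
count: 1
applicable_count: 0


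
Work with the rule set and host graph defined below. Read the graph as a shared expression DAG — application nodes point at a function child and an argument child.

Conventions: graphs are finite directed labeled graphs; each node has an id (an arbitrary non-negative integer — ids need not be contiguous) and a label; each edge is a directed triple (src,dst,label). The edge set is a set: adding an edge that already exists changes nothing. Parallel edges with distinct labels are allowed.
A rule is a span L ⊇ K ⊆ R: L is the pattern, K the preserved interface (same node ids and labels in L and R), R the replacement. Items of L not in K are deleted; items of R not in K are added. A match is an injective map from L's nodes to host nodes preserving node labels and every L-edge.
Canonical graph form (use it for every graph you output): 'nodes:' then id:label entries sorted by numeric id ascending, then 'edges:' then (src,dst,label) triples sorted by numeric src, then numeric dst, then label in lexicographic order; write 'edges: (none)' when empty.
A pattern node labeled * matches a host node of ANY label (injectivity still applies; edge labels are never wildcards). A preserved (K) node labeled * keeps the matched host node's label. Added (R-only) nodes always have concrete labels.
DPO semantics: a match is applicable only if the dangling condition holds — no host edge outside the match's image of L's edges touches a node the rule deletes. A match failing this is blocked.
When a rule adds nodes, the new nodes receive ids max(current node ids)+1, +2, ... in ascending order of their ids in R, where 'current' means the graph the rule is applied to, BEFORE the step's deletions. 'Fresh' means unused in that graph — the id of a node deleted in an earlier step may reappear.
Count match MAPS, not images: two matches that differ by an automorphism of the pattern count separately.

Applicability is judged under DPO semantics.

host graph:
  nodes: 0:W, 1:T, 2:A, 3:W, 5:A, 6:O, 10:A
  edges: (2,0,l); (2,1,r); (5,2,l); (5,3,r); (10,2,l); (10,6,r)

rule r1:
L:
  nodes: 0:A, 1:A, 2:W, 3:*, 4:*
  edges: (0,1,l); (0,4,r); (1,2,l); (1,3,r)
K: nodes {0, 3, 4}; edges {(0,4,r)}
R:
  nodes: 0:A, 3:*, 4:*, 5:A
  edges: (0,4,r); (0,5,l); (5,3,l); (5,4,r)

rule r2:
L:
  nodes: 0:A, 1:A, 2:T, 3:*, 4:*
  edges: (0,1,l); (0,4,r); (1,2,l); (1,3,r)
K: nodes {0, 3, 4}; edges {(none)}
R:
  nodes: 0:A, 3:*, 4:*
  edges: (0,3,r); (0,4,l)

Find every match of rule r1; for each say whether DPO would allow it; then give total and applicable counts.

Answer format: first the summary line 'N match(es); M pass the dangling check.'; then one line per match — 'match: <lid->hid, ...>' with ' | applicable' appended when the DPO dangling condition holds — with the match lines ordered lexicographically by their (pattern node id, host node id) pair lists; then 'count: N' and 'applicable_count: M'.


2 match(es); 0 pass the dangling check.
match: 0->5, 1->2, 2->0, 3->1, 4->3
match: 0->10, 1->2, 2->0, 3->1, 4->6
count: 2
applicable_count: 0
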